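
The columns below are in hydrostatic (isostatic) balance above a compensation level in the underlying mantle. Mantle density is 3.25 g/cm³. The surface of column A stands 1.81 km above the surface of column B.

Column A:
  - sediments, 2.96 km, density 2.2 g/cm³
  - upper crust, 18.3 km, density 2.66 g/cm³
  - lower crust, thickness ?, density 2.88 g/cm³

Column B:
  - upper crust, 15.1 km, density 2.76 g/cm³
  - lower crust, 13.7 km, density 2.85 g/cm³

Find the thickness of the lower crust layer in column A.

13.1 km

Take the compensation level at the base of the deeper column (depth z_c below the surface of column A) and equate Σ ρ_i t_i down to z_c; mantle fills any gap and the z_c terms cancel.
Column A: 2.96×2.2 + 18.3×2.66 + x×2.88 + (z_c − 21.26 − x)×3.25
Column B: 1.81×0 + 15.1×2.76 + 13.7×2.85 + (z_c − 1.81 − 28.8)×3.25
The z_c×3.25 term appears on both sides and cancels. Collect the known terms of each column as K = Σ(ρt)_known − 3.25 × (depth of known layers): K_A = 55.19 − 3.25×21.26 = −13.905; K_B = 80.721 − 3.25×(1.81 + 28.8) = −18.7615.
Balance: K_A − x×(3.25 − 2.88) = K_B, so x = (K_A − K_B)/(3.25 − 2.88) = 4.8565/0.37 = 13.1 km.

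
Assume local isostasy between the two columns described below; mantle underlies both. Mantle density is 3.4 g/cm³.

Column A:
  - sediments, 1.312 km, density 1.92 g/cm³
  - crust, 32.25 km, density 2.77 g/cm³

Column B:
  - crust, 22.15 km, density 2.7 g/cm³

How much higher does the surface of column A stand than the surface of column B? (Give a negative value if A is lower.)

1.99 km

For any compensation level in the mantle, the mantle terms cancel and isostasy reduces to e = (Σt_A − Σt_B) − (Σ(ρt)_A − Σ(ρt)_B) / ρ_m.
Σt_A = 33.562 km; Σt_B = 22.15 km; Σ(ρt)_A = 91.85154; Σ(ρt)_B = 59.805 (in km·g/cm³).
e = (33.562 − 22.15) − (91.85154 − 59.805) / 3.4 = 1.99 km.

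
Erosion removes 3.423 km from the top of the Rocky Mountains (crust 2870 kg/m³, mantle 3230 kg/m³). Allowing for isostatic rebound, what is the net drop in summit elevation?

0.382 km

Rebound u = e ρ_c/ρ_m = 3.423 km × 2870/3230 = 3.041 km.
Net surface drop = e − u = 3.423 km − 3.041 km = e (ρ_m − ρ_c)/ρ_m = 0.382 km.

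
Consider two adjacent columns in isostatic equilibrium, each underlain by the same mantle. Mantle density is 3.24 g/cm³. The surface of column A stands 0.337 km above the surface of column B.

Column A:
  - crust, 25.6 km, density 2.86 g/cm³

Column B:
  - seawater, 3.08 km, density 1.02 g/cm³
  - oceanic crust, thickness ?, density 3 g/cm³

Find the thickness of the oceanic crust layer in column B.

7.49 km

Take the compensation level at the base of the deeper column (depth z_c below the surface of column A) and equate Σ ρ_i t_i down to z_c; mantle fills any gap and the z_c terms cancel.
Column A: 25.6×2.86 + (z_c − 25.6)×3.24
Column B: 0.337×0 + 3.08×1.02 + x×3 + (z_c − 0.337 − 3.08 − x)×3.24
The z_c×3.24 term appears on both sides and cancels. Collect the known terms of each column as K = Σ(ρt)_known − 3.24 × (depth of known layers): K_A = 73.216 − 3.24×25.6 = −9.728; K_B = 3.1416 − 3.24×(0.337 + 3.08) = −7.92948.
Balance: K_A = K_B − x×(3.24 − 3), so x = (K_B − K_A)/(3.24 − 3) = 1.79852/0.24 = 7.49 km.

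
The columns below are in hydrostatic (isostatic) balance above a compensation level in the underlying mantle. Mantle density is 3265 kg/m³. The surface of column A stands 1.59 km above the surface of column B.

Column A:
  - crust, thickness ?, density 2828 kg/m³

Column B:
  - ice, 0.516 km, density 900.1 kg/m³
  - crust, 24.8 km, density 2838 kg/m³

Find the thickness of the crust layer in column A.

Take the compensation level at the base of the deeper column (depth z_c below the surface of column A) and equate Σ ρ_i t_i down to z_c; mantle fills any gap and the z_c terms cancel.
Column A: x×2828 + (z_c − 0 − x)×3265
Column B: 1.59×0 + 0.516×900.1 + 24.8×2838 + (z_c − 1.59 − 25.316)×3265
The z_c×3265 term appears on both sides and cancels. Collect the known terms of each column as K = Σ(ρt)_known − 3265 × (depth of known layers): K_A = 0 − 3265×0 = 0; K_B = 70846.8516 − 3265×(1.59 + 25.316) = −17001.2384.
Balance: K_A − x×(3265 − 2828) = K_B, so x = (K_A − K_B)/(3265 − 2828) = 17001.2/437 = 38.9 km.

38.9 km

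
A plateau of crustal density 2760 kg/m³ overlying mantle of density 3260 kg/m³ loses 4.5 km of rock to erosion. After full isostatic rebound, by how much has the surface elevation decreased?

Rebound u = e ρ_c/ρ_m = 4.5 km × 2760/3260 = 3.81 km.
Net surface drop = e − u = 4.5 km − 3.81 km = e (ρ_m − ρ_c)/ρ_m = 0.69 km.

0.69 km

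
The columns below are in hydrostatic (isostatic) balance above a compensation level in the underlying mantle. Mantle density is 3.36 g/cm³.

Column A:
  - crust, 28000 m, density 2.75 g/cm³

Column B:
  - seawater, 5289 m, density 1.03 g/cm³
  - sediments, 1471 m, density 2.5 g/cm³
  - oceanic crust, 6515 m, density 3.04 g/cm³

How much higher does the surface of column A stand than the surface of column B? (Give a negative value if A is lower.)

419 m

For any compensation level in the mantle, the mantle terms cancel and isostasy reduces to e = (Σt_A − Σt_B) − (Σ(ρt)_A − Σ(ρt)_B) / ρ_m.
Σt_A = 28000 m; Σt_B = 13275 m; Σ(ρt)_A = 77000; Σ(ρt)_B = 28930.77 (in m·g/cm³).
e = (28000 − 13275) − (77000 − 28930.77) / 3.36 = 419 m.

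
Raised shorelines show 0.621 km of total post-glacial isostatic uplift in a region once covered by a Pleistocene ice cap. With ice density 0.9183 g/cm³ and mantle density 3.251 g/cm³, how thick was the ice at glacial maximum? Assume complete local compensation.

u = t ρ_ice/ρ_m → t = u ρ_m/ρ_ice = 0.621 km × 3.251/0.9183 = 2.2 km.

2.2 km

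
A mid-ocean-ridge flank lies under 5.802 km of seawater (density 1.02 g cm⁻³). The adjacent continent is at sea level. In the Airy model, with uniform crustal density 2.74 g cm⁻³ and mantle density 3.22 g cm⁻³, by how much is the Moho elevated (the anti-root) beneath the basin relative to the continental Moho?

By Archimedes' principle applied to the lithosphere: replacing crust with seawater at the top is compensated by replacing crust with mantle at the base: d (ρ_c − ρ_w) = a (ρ_m − ρ_c).
a = d (ρ_c − ρ_w)/(ρ_m − ρ_c) = 5.802 km × 1.72/0.48 = 20.8 km.

20.8 km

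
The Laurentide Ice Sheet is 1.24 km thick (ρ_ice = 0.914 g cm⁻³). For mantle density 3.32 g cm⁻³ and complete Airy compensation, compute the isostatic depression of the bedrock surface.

Isostatic balance requires: the ice load ρ_ice t is balanced by mantle displaced below, ρ_m s.
s = t ρ_ice / ρ_m = 1.24 km × 0.914/3.32 = 0.341 km.

0.341 km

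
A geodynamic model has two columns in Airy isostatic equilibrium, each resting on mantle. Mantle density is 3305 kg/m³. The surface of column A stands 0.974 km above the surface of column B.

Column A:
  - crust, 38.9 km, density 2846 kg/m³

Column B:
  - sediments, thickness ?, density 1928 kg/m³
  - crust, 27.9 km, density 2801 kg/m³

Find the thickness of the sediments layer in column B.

Take the compensation level at the base of the deeper column (depth z_c below the surface of column A) and equate Σ ρ_i t_i down to z_c; mantle fills any gap and the z_c terms cancel.
Column A: 38.9×2846 + (z_c − 38.9)×3305
Column B: 0.974×0 + x×1928 + 27.9×2801 + (z_c − 0.974 − 27.9 − x)×3305
The z_c×3305 term appears on both sides and cancels. Collect the known terms of each column as K = Σ(ρt)_known − 3305 × (depth of known layers): K_A = 110709.4 − 3305×38.9 = −17855.1; K_B = 78147.9 − 3305×(0.974 + 27.9) = −17280.67.
Balance: K_A = K_B − x×(3305 − 1928), so x = (K_B − K_A)/(3305 − 1928) = 574.43/1377 = 0.417 km.

0.417 km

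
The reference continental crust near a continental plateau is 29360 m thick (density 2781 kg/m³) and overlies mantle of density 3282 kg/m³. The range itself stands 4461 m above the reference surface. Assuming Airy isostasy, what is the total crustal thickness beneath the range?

Root depth r = h ρ_c / (ρ_m − ρ_c) = 4461 m × 2781 / 501 = 24760 m.
Total thickness = T + h + r = 29360 m + 4461 m + 24760 m = 58600 m.

58600 m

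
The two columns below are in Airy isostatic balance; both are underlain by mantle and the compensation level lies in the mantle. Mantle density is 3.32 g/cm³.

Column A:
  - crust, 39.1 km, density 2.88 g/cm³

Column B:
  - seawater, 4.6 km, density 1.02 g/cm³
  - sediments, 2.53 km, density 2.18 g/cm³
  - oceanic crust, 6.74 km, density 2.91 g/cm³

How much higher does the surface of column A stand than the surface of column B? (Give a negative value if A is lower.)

For any compensation level in the mantle, the mantle terms cancel and isostasy reduces to e = (Σt_A − Σt_B) − (Σ(ρt)_A − Σ(ρt)_B) / ρ_m.
Σt_A = 39.1 km; Σt_B = 13.87 km; Σ(ρt)_A = 112.608; Σ(ρt)_B = 29.8208 (in km·g/cm³).
e = (39.1 − 13.87) − (112.608 − 29.8208) / 3.32 = 0.294 km.

0.294 km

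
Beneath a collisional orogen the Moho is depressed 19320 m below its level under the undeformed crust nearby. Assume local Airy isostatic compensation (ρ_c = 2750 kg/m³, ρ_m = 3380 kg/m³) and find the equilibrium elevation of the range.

In Airy isostatic equilibrium: ρ_c h = (ρ_m − ρ_c) r.
h = r (ρ_m − ρ_c) / ρ_c = 19320 m × (3380 − 2750) / 2750 = 4430 m.

4430 m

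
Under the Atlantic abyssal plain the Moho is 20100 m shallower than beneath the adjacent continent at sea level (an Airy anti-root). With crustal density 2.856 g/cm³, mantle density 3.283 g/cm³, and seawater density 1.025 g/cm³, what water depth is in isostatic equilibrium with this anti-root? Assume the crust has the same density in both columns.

4690 m

Replacing a thickness d of crust by seawater at the top must be balanced by replacing crust with mantle at the base: d (ρ_c − ρ_w) = a (ρ_m − ρ_c).
d = a (ρ_m − ρ_c)/(ρ_c − ρ_w) = 20100 m × 0.427/1.831 = 4690 m.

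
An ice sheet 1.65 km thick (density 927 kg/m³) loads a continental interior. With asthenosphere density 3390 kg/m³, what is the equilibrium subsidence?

Isostatic balance requires: the ice load ρ_ice t is balanced by mantle displaced below, ρ_m s.
s = t ρ_ice / ρ_m = 1.65 km × 927/3390 = 0.451 km.

0.451 km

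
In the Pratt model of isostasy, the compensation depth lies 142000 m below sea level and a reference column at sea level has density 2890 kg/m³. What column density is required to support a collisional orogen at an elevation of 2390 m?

2840 kg/m³

Pratt balance: ρ_ref D = ρ (D + h).
ρ = ρ_ref D/(D + h) = 2890 × 142000 m/(142000 m + 2390 m) = 2840 kg/m³.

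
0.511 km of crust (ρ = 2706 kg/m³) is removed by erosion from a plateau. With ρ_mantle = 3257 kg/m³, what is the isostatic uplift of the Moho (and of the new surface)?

0.425 km

Unloading: uplift u = e ρ_c/ρ_m = 0.511 km × 2706/3257 = 0.425 km.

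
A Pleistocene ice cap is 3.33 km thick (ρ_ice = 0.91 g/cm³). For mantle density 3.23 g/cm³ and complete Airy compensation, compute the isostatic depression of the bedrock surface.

Equating mass per unit area of the two columns: the ice load ρ_ice t is balanced by mantle displaced below, ρ_m s.
s = t ρ_ice / ρ_m = 3.33 km × 0.91/3.23 = 0.938 km.

0.938 km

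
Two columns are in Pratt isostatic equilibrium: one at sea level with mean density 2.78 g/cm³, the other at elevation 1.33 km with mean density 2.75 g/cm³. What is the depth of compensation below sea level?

122 km

ρ_ref D = ρ (D + h) → D (ρ_ref − ρ) = ρ h.
D = ρ h/(ρ_ref − ρ) = 2.75 × 1.33 km/(2.78 − 2.75) = 122 km.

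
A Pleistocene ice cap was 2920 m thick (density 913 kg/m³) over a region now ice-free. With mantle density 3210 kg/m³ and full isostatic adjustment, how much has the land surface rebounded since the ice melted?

831 m

Removing the load lets mantle flow back in; uplift u satisfies ρ_ice t = ρ_m u.
u = t ρ_ice/ρ_m = 2920 m × 913/3210 = 831 m.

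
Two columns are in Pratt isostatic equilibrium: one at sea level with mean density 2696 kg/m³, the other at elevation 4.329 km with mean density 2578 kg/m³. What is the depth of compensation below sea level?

94.6 km

ρ_ref D = ρ (D + h) → D (ρ_ref − ρ) = ρ h.
D = ρ h/(ρ_ref − ρ) = 2578 × 4.329 km/(2696 − 2578) = 94.6 km.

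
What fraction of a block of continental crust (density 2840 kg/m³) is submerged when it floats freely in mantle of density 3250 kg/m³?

Submerged fraction = ρ_obj/ρ_fluid = 2840/3250 = 87.4%.

87.4%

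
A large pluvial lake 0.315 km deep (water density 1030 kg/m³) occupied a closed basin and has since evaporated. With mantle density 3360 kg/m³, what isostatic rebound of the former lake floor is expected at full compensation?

u = d ρ_w/ρ_m = 0.315 km × 1030/3360 = 0.0966 km.

0.0966 km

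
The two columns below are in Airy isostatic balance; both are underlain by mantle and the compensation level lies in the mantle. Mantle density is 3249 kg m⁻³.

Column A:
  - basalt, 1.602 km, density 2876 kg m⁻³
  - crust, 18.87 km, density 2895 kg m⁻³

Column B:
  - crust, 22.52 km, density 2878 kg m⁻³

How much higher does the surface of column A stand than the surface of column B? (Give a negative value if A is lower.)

For any compensation level in the mantle, the mantle terms cancel and isostasy reduces to e = (Σt_A − Σt_B) − (Σ(ρt)_A − Σ(ρt)_B) / ρ_m.
Σt_A = 20.472 km; Σt_B = 22.52 km; Σ(ρt)_A = 59236.002; Σ(ρt)_B = 64812.56 (in km·kg m⁻³).
e = (20.472 − 22.52) − (59236.002 − 64812.56) / 3249 = −0.332 km.

−0.332 km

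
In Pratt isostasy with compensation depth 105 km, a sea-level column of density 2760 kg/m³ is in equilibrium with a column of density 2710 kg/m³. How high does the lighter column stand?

1.94 km

ρ_ref D = ρ (D + h) → h = D (ρ_ref − ρ)/ρ.
h = 105 km × (2760 − 2710)/2710 = 1.94 km.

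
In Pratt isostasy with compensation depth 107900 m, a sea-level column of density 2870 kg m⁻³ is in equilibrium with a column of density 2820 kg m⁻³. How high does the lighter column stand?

1910 m

ρ_ref D = ρ (D + h) → h = D (ρ_ref − ρ)/ρ.
h = 107900 m × (2870 − 2820)/2820 = 1910 m.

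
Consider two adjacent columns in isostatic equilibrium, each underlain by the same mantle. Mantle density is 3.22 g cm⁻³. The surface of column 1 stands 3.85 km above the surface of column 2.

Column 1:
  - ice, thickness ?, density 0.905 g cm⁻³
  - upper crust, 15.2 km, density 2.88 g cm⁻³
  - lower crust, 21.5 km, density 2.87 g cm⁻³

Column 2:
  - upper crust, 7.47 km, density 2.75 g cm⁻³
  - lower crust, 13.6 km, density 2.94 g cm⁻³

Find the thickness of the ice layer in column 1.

Take the compensation level at the base of the deeper column (depth z_c below the surface of column 1) and equate Σ ρ_i t_i down to z_c; mantle fills any gap and the z_c terms cancel.
Column 1: x×0.905 + 15.2×2.88 + 21.5×2.87 + (z_c − 36.7 − x)×3.22
Column 2: 3.85×0 + 7.47×2.75 + 13.6×2.94 + (z_c − 3.85 − 21.07)×3.22
The z_c×3.22 term appears on both sides and cancels. Collect the known terms of each column as K = Σ(ρt)_known − 3.22 × (depth of known layers): K_1 = 105.481 − 3.22×36.7 = −12.693; K_2 = 60.5265 − 3.22×(3.85 + 21.07) = −19.7159.
Balance: K_1 − x×(3.22 − 0.905) = K_2, so x = (K_1 − K_2)/(3.22 − 0.905) = 7.0229/2.315 = 3.03 km.

3.03 km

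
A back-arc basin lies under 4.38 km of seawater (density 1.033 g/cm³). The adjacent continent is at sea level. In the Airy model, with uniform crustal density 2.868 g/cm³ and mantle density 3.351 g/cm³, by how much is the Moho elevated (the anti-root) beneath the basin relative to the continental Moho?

For local isostatic compensation: replacing crust with seawater at the top is compensated by replacing crust with mantle at the base: d (ρ_c − ρ_w) = a (ρ_m − ρ_c).
a = d (ρ_c − ρ_w)/(ρ_m − ρ_c) = 4.38 km × 1.835/0.483 = 16.6 km.

16.6 km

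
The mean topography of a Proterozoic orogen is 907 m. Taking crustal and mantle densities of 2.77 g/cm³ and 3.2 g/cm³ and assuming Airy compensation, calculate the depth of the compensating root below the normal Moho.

5840 m

Isostatic balance requires: the weight of the topography is balanced by the buoyancy of the root, ρ_c h = (ρ_m − ρ_c) r.
r = h · ρ_c / (ρ_m − ρ_c) = 907 m × 2.77 / (3.2 − 2.77) = 5840 m.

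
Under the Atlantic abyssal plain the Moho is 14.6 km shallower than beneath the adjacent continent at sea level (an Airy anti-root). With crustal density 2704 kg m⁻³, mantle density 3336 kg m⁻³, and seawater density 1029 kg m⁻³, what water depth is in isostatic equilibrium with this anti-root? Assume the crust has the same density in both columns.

Replacing a thickness d of crust by seawater at the top must be balanced by replacing crust with mantle at the base: d (ρ_c − ρ_w) = a (ρ_m − ρ_c).
d = a (ρ_m − ρ_c)/(ρ_c − ρ_w) = 14.6 km × 632/1675 = 5.51 km.

5.51 km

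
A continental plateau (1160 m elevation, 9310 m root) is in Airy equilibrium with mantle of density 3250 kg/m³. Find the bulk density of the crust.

2890 kg/m³

ρ_c h = (ρ_m − ρ_c) r → ρ_c (h + r) = ρ_m r → ρ_c = ρ_m r / (h + r).
ρ_c = 3250 × 9310 m / (1160 m + 9310 m) = 2890 kg/m³.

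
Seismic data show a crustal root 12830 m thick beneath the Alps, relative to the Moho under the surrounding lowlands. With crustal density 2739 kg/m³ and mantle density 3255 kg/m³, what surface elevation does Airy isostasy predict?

2420 m

For local isostatic compensation: ρ_c h = (ρ_m − ρ_c) r.
h = r (ρ_m − ρ_c) / ρ_c = 12830 m × (3255 − 2739) / 2739 = 2420 m.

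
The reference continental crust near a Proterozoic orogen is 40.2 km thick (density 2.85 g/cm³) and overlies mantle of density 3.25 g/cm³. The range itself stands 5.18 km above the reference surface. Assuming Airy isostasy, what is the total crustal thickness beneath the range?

Root depth r = h ρ_c / (ρ_m − ρ_c) = 5.18 km × 2.85 / 0.4 = 36.91 km.
Total thickness = T + h + r = 40.2 km + 5.18 km + 36.91 km = 82.3 km.

82.3 km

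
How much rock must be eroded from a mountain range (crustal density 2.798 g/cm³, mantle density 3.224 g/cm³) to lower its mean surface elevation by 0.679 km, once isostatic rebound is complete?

5.14 km

Net drop Δ = e − u = e − e ρ_c/ρ_m = e (ρ_m − ρ_c)/ρ_m.
e = Δ ρ_m/(ρ_m − ρ_c) = 0.679 km × 3.224/0.426 = 5.14 km.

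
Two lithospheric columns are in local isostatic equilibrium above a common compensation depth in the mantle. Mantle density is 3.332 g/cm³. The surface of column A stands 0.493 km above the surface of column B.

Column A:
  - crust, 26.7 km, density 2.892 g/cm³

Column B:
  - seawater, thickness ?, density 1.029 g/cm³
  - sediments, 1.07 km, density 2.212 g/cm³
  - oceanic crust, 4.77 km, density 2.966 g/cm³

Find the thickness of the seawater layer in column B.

3.11 km

Take the compensation level at the base of the deeper column (depth z_c below the surface of column A) and equate Σ ρ_i t_i down to z_c; mantle fills any gap and the z_c terms cancel.
Column A: 26.7×2.892 + (z_c − 26.7)×3.332
Column B: 0.493×0 + x×1.029 + 1.07×2.212 + 4.77×2.966 + (z_c − 0.493 − 5.84 − x)×3.332
The z_c×3.332 term appears on both sides and cancels. Collect the known terms of each column as K = Σ(ρt)_known − 3.332 × (depth of known layers): K_A = 77.2164 − 3.332×26.7 = −11.748; K_B = 16.51466 − 3.332×(0.493 + 5.84) = −4.586896.
Balance: K_A = K_B − x×(3.332 − 1.029), so x = (K_B − K_A)/(3.332 − 1.029) = 7.1611/2.303 = 3.11 km.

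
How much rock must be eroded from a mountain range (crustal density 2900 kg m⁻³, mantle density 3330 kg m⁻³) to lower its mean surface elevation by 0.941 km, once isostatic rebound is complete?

Net drop Δ = e − u = e − e ρ_c/ρ_m = e (ρ_m − ρ_c)/ρ_m.
e = Δ ρ_m/(ρ_m − ρ_c) = 0.941 km × 3330/430 = 7.29 km.

7.29 km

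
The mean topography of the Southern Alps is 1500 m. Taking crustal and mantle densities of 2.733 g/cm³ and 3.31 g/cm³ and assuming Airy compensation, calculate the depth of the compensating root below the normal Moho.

7100 m

Equating mass per unit area of the two columns: the weight of the topography is balanced by the buoyancy of the root, ρ_c h = (ρ_m − ρ_c) r.
r = h · ρ_c / (ρ_m − ρ_c) = 1500 m × 2.733 / (3.31 − 2.733) = 7100 m.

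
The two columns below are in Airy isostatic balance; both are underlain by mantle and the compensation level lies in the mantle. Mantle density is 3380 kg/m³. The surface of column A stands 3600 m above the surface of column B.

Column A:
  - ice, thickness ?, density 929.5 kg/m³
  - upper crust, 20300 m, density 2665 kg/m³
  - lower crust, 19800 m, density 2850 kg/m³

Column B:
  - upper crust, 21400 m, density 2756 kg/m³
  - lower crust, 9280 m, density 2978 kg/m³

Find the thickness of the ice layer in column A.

1730 m

Take the compensation level at the base of the deeper column (depth z_c below the surface of column A) and equate Σ ρ_i t_i down to z_c; mantle fills any gap and the z_c terms cancel.
Column A: x×929.5 + 20300×2665 + 19800×2850 + (z_c − 40100 − x)×3380
Column B: 3600×0 + 21400×2756 + 9280×2978 + (z_c − 3600 − 30680)×3380
The z_c×3380 term appears on both sides and cancels. Collect the known terms of each column as K = Σ(ρt)_known − 3380 × (depth of known layers): K_A = 110529500 − 3380×40100 = −25008500; K_B = 86614240 − 3380×(3600 + 30680) = −29252160.
Balance: K_A − x×(3380 − 929.5) = K_B, so x = (K_A − K_B)/(3380 − 929.5) = 4243660/2450.5 = 1730 m.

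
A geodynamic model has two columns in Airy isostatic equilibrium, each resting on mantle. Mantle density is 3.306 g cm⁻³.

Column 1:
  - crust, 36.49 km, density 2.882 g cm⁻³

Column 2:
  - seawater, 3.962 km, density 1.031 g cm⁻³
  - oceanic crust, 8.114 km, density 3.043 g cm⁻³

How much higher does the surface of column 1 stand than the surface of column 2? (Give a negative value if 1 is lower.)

1.31 km

For any compensation level in the mantle, the mantle terms cancel and isostasy reduces to e = (Σt_1 − Σt_2) − (Σ(ρt)_1 − Σ(ρt)_2) / ρ_m.
Σt_1 = 36.49 km; Σt_2 = 12.076 km; Σ(ρt)_1 = 105.16418; Σ(ρt)_2 = 28.775724 (in km·g cm⁻³).
e = (36.49 − 12.076) − (105.16418 − 28.775724) / 3.306 = 1.31 km.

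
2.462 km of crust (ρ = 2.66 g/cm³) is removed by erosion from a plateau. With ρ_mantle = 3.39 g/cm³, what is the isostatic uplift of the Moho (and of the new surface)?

Unloading: uplift u = e ρ_c/ρ_m = 2.462 km × 2.66/3.39 = 1.93 km.

1.93 km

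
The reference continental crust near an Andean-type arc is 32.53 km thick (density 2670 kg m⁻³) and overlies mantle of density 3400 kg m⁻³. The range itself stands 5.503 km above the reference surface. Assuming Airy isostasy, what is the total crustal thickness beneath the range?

Root depth r = h ρ_c / (ρ_m − ρ_c) = 5.503 km × 2670 / 730 = 20.13 km.
Total thickness = T + h + r = 32.53 km + 5.503 km + 20.13 km = 58.2 km.

58.2 km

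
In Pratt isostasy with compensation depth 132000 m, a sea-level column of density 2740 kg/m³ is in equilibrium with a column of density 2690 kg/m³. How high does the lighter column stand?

ρ_ref D = ρ (D + h) → h = D (ρ_ref − ρ)/ρ.
h = 132000 m × (2740 − 2690)/2690 = 2450 m.

2450 m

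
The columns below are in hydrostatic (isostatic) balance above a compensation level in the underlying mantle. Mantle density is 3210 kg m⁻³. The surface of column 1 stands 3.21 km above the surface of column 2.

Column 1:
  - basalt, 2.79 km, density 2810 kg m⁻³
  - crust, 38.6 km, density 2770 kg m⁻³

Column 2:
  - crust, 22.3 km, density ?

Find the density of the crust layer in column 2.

2860 kg m⁻³

Take the compensation level at the base of the deeper column (depth z_c below the surface of column 1) and equate Σ ρ_i t_i down to z_c; mantle fills any gap and the z_c terms cancel.
Column 1: 2.79×2810 + 38.6×2770 + (z_c − 41.39)×3210
Column 2: 3.21×0 + 22.3×ρ + (z_c − 3.21 − 22.3)×3210
The z_c×3210 term appears on both sides and cancels. Collect the known terms of each column as K = Σ(ρt)_known − 3210 × (depth of known layers): K_1 = 114761.9 − 3210×41.39 = −18100; K_2 = 0 − 3210×(3.21 + 22.3) = −81887.1.
Balance: K_1 = K_2 + 22.3×ρ, so ρ = (K_1 − K_2)/22.3 = 63787.1/22.3 = 2860 kg m⁻³.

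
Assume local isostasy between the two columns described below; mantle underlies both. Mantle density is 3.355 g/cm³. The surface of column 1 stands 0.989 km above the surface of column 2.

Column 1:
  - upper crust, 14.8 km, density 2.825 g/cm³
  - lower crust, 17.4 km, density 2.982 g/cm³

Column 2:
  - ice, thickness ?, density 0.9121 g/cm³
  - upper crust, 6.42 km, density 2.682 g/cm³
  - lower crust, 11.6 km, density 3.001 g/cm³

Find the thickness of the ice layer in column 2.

Take the compensation level at the base of the deeper column (depth z_c below the surface of column 1) and equate Σ ρ_i t_i down to z_c; mantle fills any gap and the z_c terms cancel.
Column 1: 14.8×2.825 + 17.4×2.982 + (z_c − 32.2)×3.355
Column 2: 0.989×0 + x×0.9121 + 6.42×2.682 + 11.6×3.001 + (z_c − 0.989 − 18.02 − x)×3.355
The z_c×3.355 term appears on both sides and cancels. Collect the known terms of each column as K = Σ(ρt)_known − 3.355 × (depth of known layers): K_1 = 93.6968 − 3.355×32.2 = −14.3342; K_2 = 52.03004 − 3.355×(0.989 + 18.02) = −11.745155.
Balance: K_1 = K_2 − x×(3.355 − 0.9121), so x = (K_2 − K_1)/(3.355 − 0.9121) = 2.58905/2.4429 = 1.06 km.

1.06 km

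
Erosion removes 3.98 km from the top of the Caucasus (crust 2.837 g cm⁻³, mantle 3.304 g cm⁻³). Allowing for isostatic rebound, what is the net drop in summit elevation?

Rebound u = e ρ_c/ρ_m = 3.98 km × 2.837/3.304 = 3.417 km.
Net surface drop = e − u = 3.98 km − 3.417 km = e (ρ_m − ρ_c)/ρ_m = 0.563 km.

0.563 km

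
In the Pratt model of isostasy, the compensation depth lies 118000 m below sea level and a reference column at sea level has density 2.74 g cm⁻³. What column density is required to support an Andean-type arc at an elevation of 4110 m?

2.65 g cm⁻³

Pratt balance: ρ_ref D = ρ (D + h).
ρ = ρ_ref D/(D + h) = 2.74 × 118000 m/(118000 m + 4110 m) = 2.65 g cm⁻³.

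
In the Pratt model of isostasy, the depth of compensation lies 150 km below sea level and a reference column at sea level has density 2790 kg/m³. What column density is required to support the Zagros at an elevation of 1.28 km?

2770 kg/m³

Pratt balance: ρ_ref D = ρ (D + h).
ρ = ρ_ref D/(D + h) = 2790 × 150 km/(150 km + 1.28 km) = 2770 kg/m³.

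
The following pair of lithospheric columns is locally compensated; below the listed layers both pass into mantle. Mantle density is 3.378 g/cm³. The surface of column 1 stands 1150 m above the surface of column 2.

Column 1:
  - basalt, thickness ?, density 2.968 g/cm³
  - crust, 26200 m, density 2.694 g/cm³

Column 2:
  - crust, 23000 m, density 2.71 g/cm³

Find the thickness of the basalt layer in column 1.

3240 m

Take the compensation level at the base of the deeper column (depth z_c below the surface of column 1) and equate Σ ρ_i t_i down to z_c; mantle fills any gap and the z_c terms cancel.
Column 1: x×2.968 + 26200×2.694 + (z_c − 26200 − x)×3.378
Column 2: 1150×0 + 23000×2.71 + (z_c − 1150 − 23000)×3.378
The z_c×3.378 term appears on both sides and cancels. Collect the known terms of each column as K = Σ(ρt)_known − 3.378 × (depth of known layers): K_1 = 70582.8 − 3.378×26200 = −17920.8; K_2 = 62330 − 3.378×(1150 + 23000) = −19248.7.
Balance: K_1 − x×(3.378 − 2.968) = K_2, so x = (K_1 − K_2)/(3.378 − 2.968) = 1327.9/0.41 = 3240 m.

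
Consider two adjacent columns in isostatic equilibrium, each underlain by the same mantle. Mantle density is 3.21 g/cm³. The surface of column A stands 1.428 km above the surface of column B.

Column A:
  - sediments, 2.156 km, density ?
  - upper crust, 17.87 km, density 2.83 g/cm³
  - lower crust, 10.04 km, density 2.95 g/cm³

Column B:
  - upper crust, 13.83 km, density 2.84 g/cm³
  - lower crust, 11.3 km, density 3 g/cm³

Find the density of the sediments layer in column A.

1.97 g/cm³

Take the compensation level at the base of the deeper column (depth z_c below the surface of column A) and equate Σ ρ_i t_i down to z_c; mantle fills any gap and the z_c terms cancel.
Column A: 2.156×ρ + 17.87×2.83 + 10.04×2.95 + (z_c − 30.066)×3.21
Column B: 1.428×0 + 13.83×2.84 + 11.3×3 + (z_c − 1.428 − 25.13)×3.21
The z_c×3.21 term appears on both sides and cancels. Collect the known terms of each column as K = Σ(ρt)_known − 3.21 × (depth of known layers): K_A = 80.1901 − 3.21×30.066 = −16.32176; K_B = 73.1772 − 3.21×(1.428 + 25.13) = −12.07398.
Balance: K_A + 2.156×ρ = K_B, so ρ = (K_B − K_A)/2.156 = 4.24778/2.156 = 1.97 g/cm³.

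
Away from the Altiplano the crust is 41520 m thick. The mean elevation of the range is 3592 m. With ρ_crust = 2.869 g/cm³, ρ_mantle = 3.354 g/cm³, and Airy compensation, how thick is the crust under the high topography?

66400 m

Root depth r = h ρ_c / (ρ_m − ρ_c) = 3592 m × 2.869 / 0.485 = 21250 m.
Total thickness = T + h + r = 41520 m + 3592 m + 21250 m = 66400 m.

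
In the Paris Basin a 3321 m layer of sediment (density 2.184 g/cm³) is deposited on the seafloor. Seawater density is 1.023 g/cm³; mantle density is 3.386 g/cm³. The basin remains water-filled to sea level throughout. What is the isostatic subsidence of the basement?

Submarine loading: the sediment displaces seawater, and the subsidence is in turn flooded, so s (ρ_m − ρ_w) = t (ρ_sed − ρ_w).
s = 3321 m × (2.184 − 1.023) / (3.386 − 1.023) = 1630 m.

1630 m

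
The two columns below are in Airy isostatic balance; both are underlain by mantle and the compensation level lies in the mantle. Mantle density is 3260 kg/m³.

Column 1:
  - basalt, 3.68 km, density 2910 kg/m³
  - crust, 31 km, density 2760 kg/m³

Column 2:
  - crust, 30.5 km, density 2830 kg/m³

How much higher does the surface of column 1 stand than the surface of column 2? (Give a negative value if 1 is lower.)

For any compensation level in the mantle, the mantle terms cancel and isostasy reduces to e = (Σt_1 − Σt_2) − (Σ(ρt)_1 − Σ(ρt)_2) / ρ_m.
Σt_1 = 34.68 km; Σt_2 = 30.5 km; Σ(ρt)_1 = 96268.8; Σ(ρt)_2 = 86315 (in km·kg/m³).
e = (34.68 − 30.5) − (96268.8 − 86315) / 3260 = 1.13 km.

1.13 km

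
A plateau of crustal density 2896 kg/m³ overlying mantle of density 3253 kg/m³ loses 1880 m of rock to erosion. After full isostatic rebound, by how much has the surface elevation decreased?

206 m

Rebound u = e ρ_c/ρ_m = 1880 m × 2896/3253 = 1674 m.
Net surface drop = e − u = 1880 m − 1674 m = e (ρ_m − ρ_c)/ρ_m = 206 m.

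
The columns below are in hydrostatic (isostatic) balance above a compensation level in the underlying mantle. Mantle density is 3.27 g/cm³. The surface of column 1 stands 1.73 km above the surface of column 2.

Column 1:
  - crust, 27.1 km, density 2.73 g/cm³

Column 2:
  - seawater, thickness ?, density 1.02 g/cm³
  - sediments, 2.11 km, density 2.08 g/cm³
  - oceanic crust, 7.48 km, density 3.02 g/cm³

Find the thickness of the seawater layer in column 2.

Take the compensation level at the base of the deeper column (depth z_c below the surface of column 1) and equate Σ ρ_i t_i down to z_c; mantle fills any gap and the z_c terms cancel.
Column 1: 27.1×2.73 + (z_c − 27.1)×3.27
Column 2: 1.73×0 + x×1.02 + 2.11×2.08 + 7.48×3.02 + (z_c − 1.73 − 9.59 − x)×3.27
The z_c×3.27 term appears on both sides and cancels. Collect the known terms of each column as K = Σ(ρt)_known − 3.27 × (depth of known layers): K_1 = 73.983 − 3.27×27.1 = −14.634; K_2 = 26.9784 − 3.27×(1.73 + 9.59) = −10.038.
Balance: K_1 = K_2 − x×(3.27 − 1.02), so x = (K_2 − K_1)/(3.27 − 1.02) = 4.596/2.25 = 2.04 km.

2.04 km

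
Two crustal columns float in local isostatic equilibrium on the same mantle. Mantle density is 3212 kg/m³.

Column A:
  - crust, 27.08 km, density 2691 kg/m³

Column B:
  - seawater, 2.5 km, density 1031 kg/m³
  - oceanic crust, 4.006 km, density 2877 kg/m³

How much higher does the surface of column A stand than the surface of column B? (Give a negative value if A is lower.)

For any compensation level in the mantle, the mantle terms cancel and isostasy reduces to e = (Σt_A − Σt_B) − (Σ(ρt)_A − Σ(ρt)_B) / ρ_m.
Σt_A = 27.08 km; Σt_B = 6.506 km; Σ(ρt)_A = 72872.28; Σ(ρt)_B = 14102.762 (in km·kg/m³).
e = (27.08 − 6.506) − (72872.28 − 14102.762) / 3212 = 2.28 km.

2.28 km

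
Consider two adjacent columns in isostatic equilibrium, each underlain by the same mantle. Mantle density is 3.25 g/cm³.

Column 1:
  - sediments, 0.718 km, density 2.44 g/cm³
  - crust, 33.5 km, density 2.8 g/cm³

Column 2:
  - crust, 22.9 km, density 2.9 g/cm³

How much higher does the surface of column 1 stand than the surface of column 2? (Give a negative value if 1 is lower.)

For any compensation level in the mantle, the mantle terms cancel and isostasy reduces to e = (Σt_1 − Σt_2) − (Σ(ρt)_1 − Σ(ρt)_2) / ρ_m.
Σt_1 = 34.218 km; Σt_2 = 22.9 km; Σ(ρt)_1 = 95.55192; Σ(ρt)_2 = 66.41 (in km·g/cm³).
e = (34.218 − 22.9) − (95.55192 − 66.41) / 3.25 = 2.35 km.

2.35 km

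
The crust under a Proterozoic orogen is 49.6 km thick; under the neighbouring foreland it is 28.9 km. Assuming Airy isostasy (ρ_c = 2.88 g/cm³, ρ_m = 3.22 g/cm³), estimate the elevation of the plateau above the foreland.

Excess crust Δ = 49.6 km − 28.9 km = 20.7 km, split between elevation h and root r with h + r = Δ.
Airy balance ρ_c h = (ρ_m − ρ_c) r gives r = h ρ_c/(ρ_m − ρ_c), so h (1 + ρ_c/(ρ_m − ρ_c)) = Δ, i.e. h = Δ (ρ_m − ρ_c)/ρ_m.
h = 20.7 km × 0.34/3.22 = 2.19 km.

2.19 km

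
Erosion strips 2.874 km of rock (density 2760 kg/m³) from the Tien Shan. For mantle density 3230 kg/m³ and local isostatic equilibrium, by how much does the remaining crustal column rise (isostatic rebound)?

Unloading: uplift u = e ρ_c/ρ_m = 2.874 km × 2760/3230 = 2.46 km.

2.46 km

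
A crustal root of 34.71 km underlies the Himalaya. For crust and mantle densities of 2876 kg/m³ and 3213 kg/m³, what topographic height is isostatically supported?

4.07 km

Balancing pressure at the compensation depth: ρ_c h = (ρ_m − ρ_c) r.
h = r (ρ_m − ρ_c) / ρ_c = 34.71 km × (3213 − 2876) / 2876 = 4.07 km.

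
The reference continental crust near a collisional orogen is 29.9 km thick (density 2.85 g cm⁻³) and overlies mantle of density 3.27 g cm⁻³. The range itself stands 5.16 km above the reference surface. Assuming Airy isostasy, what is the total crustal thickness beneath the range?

Root depth r = h ρ_c / (ρ_m − ρ_c) = 5.16 km × 2.85 / 0.42 = 35.01 km.
Total thickness = T + h + r = 29.9 km + 5.16 km + 35.01 km = 70.1 km.

70.1 km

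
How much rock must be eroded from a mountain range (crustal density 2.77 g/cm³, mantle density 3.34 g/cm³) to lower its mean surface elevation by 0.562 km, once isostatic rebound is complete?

Net drop Δ = e − u = e − e ρ_c/ρ_m = e (ρ_m − ρ_c)/ρ_m.
e = Δ ρ_m/(ρ_m − ρ_c) = 0.562 km × 3.34/0.57 = 3.29 km.

3.29 km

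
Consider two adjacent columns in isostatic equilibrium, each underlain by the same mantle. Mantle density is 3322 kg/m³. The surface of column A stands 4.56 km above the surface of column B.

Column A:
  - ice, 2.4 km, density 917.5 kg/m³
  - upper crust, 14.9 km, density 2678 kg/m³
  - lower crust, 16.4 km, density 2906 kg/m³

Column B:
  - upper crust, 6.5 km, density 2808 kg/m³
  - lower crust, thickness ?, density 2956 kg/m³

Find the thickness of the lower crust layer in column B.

10.1 km

Take the compensation level at the base of the deeper column (depth z_c below the surface of column A) and equate Σ ρ_i t_i down to z_c; mantle fills any gap and the z_c terms cancel.
Column A: 2.4×917.5 + 14.9×2678 + 16.4×2906 + (z_c − 33.7)×3322
Column B: 4.56×0 + 6.5×2808 + x×2956 + (z_c − 4.56 − 6.5 − x)×3322
The z_c×3322 term appears on both sides and cancels. Collect the known terms of each column as K = Σ(ρt)_known − 3322 × (depth of known layers): K_A = 89762.6 − 3322×33.7 = −22188.8; K_B = 18252 − 3322×(4.56 + 6.5) = −18489.32.
Balance: K_A = K_B − x×(3322 − 2956), so x = (K_B − K_A)/(3322 − 2956) = 3699.48/366 = 10.1 km.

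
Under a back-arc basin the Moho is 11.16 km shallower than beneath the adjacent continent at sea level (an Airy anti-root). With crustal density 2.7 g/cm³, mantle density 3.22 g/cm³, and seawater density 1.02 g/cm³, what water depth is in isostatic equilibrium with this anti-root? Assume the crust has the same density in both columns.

Replacing a thickness d of crust by seawater at the top must be balanced by replacing crust with mantle at the base: d (ρ_c − ρ_w) = a (ρ_m − ρ_c).
d = a (ρ_m − ρ_c)/(ρ_c − ρ_w) = 11.16 km × 0.52/1.68 = 3.45 km.

3.45 km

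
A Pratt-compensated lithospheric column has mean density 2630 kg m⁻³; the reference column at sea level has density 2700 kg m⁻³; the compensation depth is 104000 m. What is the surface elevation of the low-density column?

2770 m

ρ_ref D = ρ (D + h) → h = D (ρ_ref − ρ)/ρ.
h = 104000 m × (2700 − 2630)/2630 = 2770 m.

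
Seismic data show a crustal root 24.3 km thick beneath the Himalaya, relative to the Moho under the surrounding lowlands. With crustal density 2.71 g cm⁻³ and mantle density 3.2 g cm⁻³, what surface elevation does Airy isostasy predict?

Balancing pressure at the compensation depth: ρ_c h = (ρ_m − ρ_c) r.
h = r (ρ_m − ρ_c) / ρ_c = 24.3 km × (3.2 − 2.71) / 2.71 = 4.39 km.

4.39 km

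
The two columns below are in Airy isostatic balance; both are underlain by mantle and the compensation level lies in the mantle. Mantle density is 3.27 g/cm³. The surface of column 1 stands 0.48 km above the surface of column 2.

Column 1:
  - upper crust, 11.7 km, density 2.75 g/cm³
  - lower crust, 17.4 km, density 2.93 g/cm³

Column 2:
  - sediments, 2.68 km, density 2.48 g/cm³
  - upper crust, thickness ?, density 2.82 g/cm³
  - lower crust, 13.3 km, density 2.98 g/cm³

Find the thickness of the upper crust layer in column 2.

Take the compensation level at the base of the deeper column (depth z_c below the surface of column 1) and equate Σ ρ_i t_i down to z_c; mantle fills any gap and the z_c terms cancel.
Column 1: 11.7×2.75 + 17.4×2.93 + (z_c − 29.1)×3.27
Column 2: 0.48×0 + 2.68×2.48 + x×2.82 + 13.3×2.98 + (z_c − 0.48 − 15.98 − x)×3.27
The z_c×3.27 term appears on both sides and cancels. Collect the known terms of each column as K = Σ(ρt)_known − 3.27 × (depth of known layers): K_1 = 83.157 − 3.27×29.1 = −12; K_2 = 46.2804 − 3.27×(0.48 + 15.98) = −7.5438.
Balance: K_1 = K_2 − x×(3.27 − 2.82), so x = (K_2 − K_1)/(3.27 − 2.82) = 4.4562/0.45 = 9.9 km.

9.9 km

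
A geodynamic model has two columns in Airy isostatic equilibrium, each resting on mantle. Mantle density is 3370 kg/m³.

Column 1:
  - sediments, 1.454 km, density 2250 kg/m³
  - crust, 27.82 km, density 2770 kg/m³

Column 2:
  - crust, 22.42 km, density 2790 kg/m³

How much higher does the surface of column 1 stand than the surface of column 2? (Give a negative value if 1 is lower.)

For any compensation level in the mantle, the mantle terms cancel and isostasy reduces to e = (Σt_1 − Σt_2) − (Σ(ρt)_1 − Σ(ρt)_2) / ρ_m.
Σt_1 = 29.274 km; Σt_2 = 22.42 km; Σ(ρt)_1 = 80332.9; Σ(ρt)_2 = 62551.8 (in km·kg/m³).
e = (29.274 − 22.42) − (80332.9 − 62551.8) / 3370 = 1.58 km.

1.58 km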